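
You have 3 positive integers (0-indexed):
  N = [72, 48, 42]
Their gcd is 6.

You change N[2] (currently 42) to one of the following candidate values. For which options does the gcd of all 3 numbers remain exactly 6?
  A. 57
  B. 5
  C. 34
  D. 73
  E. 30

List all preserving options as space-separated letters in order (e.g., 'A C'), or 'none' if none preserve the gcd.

Old gcd = 6; gcd of others (without N[2]) = 24
New gcd for candidate v: gcd(24, v). Preserves old gcd iff gcd(24, v) = 6.
  Option A: v=57, gcd(24,57)=3 -> changes
  Option B: v=5, gcd(24,5)=1 -> changes
  Option C: v=34, gcd(24,34)=2 -> changes
  Option D: v=73, gcd(24,73)=1 -> changes
  Option E: v=30, gcd(24,30)=6 -> preserves

Answer: E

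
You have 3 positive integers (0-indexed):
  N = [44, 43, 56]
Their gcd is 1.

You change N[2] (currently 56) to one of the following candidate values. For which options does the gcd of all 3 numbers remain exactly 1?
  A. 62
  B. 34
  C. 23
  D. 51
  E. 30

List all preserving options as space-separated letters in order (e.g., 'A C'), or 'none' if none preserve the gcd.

Answer: A B C D E

Derivation:
Old gcd = 1; gcd of others (without N[2]) = 1
New gcd for candidate v: gcd(1, v). Preserves old gcd iff gcd(1, v) = 1.
  Option A: v=62, gcd(1,62)=1 -> preserves
  Option B: v=34, gcd(1,34)=1 -> preserves
  Option C: v=23, gcd(1,23)=1 -> preserves
  Option D: v=51, gcd(1,51)=1 -> preserves
  Option E: v=30, gcd(1,30)=1 -> preserves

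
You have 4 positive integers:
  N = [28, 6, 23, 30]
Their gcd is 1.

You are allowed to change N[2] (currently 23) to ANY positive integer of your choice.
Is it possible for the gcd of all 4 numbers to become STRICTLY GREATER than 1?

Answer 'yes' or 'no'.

Current gcd = 1
gcd of all OTHER numbers (without N[2]=23): gcd([28, 6, 30]) = 2
The new gcd after any change is gcd(2, new_value).
This can be at most 2.
Since 2 > old gcd 1, the gcd CAN increase (e.g., set N[2] = 2).

Answer: yes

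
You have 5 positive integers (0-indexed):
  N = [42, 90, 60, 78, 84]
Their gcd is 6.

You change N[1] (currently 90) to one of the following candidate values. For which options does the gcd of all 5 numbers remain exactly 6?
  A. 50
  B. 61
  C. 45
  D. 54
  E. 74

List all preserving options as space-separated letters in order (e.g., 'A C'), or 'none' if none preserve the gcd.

Answer: D

Derivation:
Old gcd = 6; gcd of others (without N[1]) = 6
New gcd for candidate v: gcd(6, v). Preserves old gcd iff gcd(6, v) = 6.
  Option A: v=50, gcd(6,50)=2 -> changes
  Option B: v=61, gcd(6,61)=1 -> changes
  Option C: v=45, gcd(6,45)=3 -> changes
  Option D: v=54, gcd(6,54)=6 -> preserves
  Option E: v=74, gcd(6,74)=2 -> changes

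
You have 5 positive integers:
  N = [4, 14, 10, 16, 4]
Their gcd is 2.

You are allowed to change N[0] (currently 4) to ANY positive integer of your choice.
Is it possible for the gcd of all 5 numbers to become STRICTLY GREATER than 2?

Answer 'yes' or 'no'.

Current gcd = 2
gcd of all OTHER numbers (without N[0]=4): gcd([14, 10, 16, 4]) = 2
The new gcd after any change is gcd(2, new_value).
This can be at most 2.
Since 2 = old gcd 2, the gcd can only stay the same or decrease.

Answer: no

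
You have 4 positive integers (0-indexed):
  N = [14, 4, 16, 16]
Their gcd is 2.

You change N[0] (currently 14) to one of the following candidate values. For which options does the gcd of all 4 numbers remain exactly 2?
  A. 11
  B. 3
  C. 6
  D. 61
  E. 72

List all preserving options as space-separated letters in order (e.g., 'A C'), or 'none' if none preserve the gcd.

Old gcd = 2; gcd of others (without N[0]) = 4
New gcd for candidate v: gcd(4, v). Preserves old gcd iff gcd(4, v) = 2.
  Option A: v=11, gcd(4,11)=1 -> changes
  Option B: v=3, gcd(4,3)=1 -> changes
  Option C: v=6, gcd(4,6)=2 -> preserves
  Option D: v=61, gcd(4,61)=1 -> changes
  Option E: v=72, gcd(4,72)=4 -> changes

Answer: C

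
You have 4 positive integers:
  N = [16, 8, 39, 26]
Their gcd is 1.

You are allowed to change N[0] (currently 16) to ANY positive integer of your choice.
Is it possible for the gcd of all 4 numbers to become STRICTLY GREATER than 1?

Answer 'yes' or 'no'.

Current gcd = 1
gcd of all OTHER numbers (without N[0]=16): gcd([8, 39, 26]) = 1
The new gcd after any change is gcd(1, new_value).
This can be at most 1.
Since 1 = old gcd 1, the gcd can only stay the same or decrease.

Answer: no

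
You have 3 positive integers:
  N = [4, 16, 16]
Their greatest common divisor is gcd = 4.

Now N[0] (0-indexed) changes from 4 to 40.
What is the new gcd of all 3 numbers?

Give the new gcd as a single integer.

Numbers: [4, 16, 16], gcd = 4
Change: index 0, 4 -> 40
gcd of the OTHER numbers (without index 0): gcd([16, 16]) = 16
New gcd = gcd(g_others, new_val) = gcd(16, 40) = 8

Answer: 8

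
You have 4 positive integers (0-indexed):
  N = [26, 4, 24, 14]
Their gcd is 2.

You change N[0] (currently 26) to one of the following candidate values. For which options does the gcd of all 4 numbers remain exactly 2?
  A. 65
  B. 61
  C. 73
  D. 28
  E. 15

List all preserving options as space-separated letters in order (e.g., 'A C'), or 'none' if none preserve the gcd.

Answer: D

Derivation:
Old gcd = 2; gcd of others (without N[0]) = 2
New gcd for candidate v: gcd(2, v). Preserves old gcd iff gcd(2, v) = 2.
  Option A: v=65, gcd(2,65)=1 -> changes
  Option B: v=61, gcd(2,61)=1 -> changes
  Option C: v=73, gcd(2,73)=1 -> changes
  Option D: v=28, gcd(2,28)=2 -> preserves
  Option E: v=15, gcd(2,15)=1 -> changes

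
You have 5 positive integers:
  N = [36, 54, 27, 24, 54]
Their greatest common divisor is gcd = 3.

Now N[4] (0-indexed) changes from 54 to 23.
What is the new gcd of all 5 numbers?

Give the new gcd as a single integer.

Numbers: [36, 54, 27, 24, 54], gcd = 3
Change: index 4, 54 -> 23
gcd of the OTHER numbers (without index 4): gcd([36, 54, 27, 24]) = 3
New gcd = gcd(g_others, new_val) = gcd(3, 23) = 1

Answer: 1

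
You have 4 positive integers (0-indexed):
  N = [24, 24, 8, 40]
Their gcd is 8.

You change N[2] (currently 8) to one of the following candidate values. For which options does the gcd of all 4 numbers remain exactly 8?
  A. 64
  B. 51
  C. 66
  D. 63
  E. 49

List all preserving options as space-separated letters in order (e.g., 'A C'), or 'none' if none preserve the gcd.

Answer: A

Derivation:
Old gcd = 8; gcd of others (without N[2]) = 8
New gcd for candidate v: gcd(8, v). Preserves old gcd iff gcd(8, v) = 8.
  Option A: v=64, gcd(8,64)=8 -> preserves
  Option B: v=51, gcd(8,51)=1 -> changes
  Option C: v=66, gcd(8,66)=2 -> changes
  Option D: v=63, gcd(8,63)=1 -> changes
  Option E: v=49, gcd(8,49)=1 -> changes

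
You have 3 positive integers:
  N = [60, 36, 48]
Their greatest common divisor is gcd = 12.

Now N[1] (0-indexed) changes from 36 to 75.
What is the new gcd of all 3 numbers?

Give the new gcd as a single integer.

Numbers: [60, 36, 48], gcd = 12
Change: index 1, 36 -> 75
gcd of the OTHER numbers (without index 1): gcd([60, 48]) = 12
New gcd = gcd(g_others, new_val) = gcd(12, 75) = 3

Answer: 3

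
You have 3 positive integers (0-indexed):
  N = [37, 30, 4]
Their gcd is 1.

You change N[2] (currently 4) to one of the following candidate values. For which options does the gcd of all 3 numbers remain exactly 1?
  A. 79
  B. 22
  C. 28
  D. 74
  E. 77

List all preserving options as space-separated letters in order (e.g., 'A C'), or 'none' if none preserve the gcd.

Answer: A B C D E

Derivation:
Old gcd = 1; gcd of others (without N[2]) = 1
New gcd for candidate v: gcd(1, v). Preserves old gcd iff gcd(1, v) = 1.
  Option A: v=79, gcd(1,79)=1 -> preserves
  Option B: v=22, gcd(1,22)=1 -> preserves
  Option C: v=28, gcd(1,28)=1 -> preserves
  Option D: v=74, gcd(1,74)=1 -> preserves
  Option E: v=77, gcd(1,77)=1 -> preserves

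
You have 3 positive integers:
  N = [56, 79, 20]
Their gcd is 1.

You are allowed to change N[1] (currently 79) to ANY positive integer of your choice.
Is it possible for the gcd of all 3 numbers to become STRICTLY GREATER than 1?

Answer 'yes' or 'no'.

Current gcd = 1
gcd of all OTHER numbers (without N[1]=79): gcd([56, 20]) = 4
The new gcd after any change is gcd(4, new_value).
This can be at most 4.
Since 4 > old gcd 1, the gcd CAN increase (e.g., set N[1] = 4).

Answer: yes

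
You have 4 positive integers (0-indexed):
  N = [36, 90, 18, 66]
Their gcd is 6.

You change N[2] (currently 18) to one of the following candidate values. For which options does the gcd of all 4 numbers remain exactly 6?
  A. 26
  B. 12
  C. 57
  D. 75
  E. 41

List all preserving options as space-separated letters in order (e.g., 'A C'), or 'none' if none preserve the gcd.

Answer: B

Derivation:
Old gcd = 6; gcd of others (without N[2]) = 6
New gcd for candidate v: gcd(6, v). Preserves old gcd iff gcd(6, v) = 6.
  Option A: v=26, gcd(6,26)=2 -> changes
  Option B: v=12, gcd(6,12)=6 -> preserves
  Option C: v=57, gcd(6,57)=3 -> changes
  Option D: v=75, gcd(6,75)=3 -> changes
  Option E: v=41, gcd(6,41)=1 -> changes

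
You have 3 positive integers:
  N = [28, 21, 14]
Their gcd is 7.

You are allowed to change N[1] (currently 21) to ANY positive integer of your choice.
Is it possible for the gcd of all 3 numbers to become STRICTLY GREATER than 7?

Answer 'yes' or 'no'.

Current gcd = 7
gcd of all OTHER numbers (without N[1]=21): gcd([28, 14]) = 14
The new gcd after any change is gcd(14, new_value).
This can be at most 14.
Since 14 > old gcd 7, the gcd CAN increase (e.g., set N[1] = 14).

Answer: yes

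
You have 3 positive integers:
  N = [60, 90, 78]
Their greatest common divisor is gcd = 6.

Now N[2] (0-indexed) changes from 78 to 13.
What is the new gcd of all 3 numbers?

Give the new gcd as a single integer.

Answer: 1

Derivation:
Numbers: [60, 90, 78], gcd = 6
Change: index 2, 78 -> 13
gcd of the OTHER numbers (without index 2): gcd([60, 90]) = 30
New gcd = gcd(g_others, new_val) = gcd(30, 13) = 1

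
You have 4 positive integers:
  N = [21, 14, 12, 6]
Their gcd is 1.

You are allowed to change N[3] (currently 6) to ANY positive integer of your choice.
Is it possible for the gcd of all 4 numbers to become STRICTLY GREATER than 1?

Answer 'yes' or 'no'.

Answer: no

Derivation:
Current gcd = 1
gcd of all OTHER numbers (without N[3]=6): gcd([21, 14, 12]) = 1
The new gcd after any change is gcd(1, new_value).
This can be at most 1.
Since 1 = old gcd 1, the gcd can only stay the same or decrease.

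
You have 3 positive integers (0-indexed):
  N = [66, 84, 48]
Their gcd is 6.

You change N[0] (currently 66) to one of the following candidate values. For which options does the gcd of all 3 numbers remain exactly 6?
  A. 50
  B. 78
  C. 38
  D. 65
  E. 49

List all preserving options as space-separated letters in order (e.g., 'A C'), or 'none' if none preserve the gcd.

Answer: B

Derivation:
Old gcd = 6; gcd of others (without N[0]) = 12
New gcd for candidate v: gcd(12, v). Preserves old gcd iff gcd(12, v) = 6.
  Option A: v=50, gcd(12,50)=2 -> changes
  Option B: v=78, gcd(12,78)=6 -> preserves
  Option C: v=38, gcd(12,38)=2 -> changes
  Option D: v=65, gcd(12,65)=1 -> changes
  Option E: v=49, gcd(12,49)=1 -> changes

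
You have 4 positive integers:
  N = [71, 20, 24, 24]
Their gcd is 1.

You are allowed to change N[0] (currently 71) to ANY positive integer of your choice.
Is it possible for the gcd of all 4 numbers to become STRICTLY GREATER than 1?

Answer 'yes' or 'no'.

Answer: yes

Derivation:
Current gcd = 1
gcd of all OTHER numbers (without N[0]=71): gcd([20, 24, 24]) = 4
The new gcd after any change is gcd(4, new_value).
This can be at most 4.
Since 4 > old gcd 1, the gcd CAN increase (e.g., set N[0] = 4).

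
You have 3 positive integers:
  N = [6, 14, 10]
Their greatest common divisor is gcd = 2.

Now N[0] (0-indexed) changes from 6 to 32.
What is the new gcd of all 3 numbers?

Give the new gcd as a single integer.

Answer: 2

Derivation:
Numbers: [6, 14, 10], gcd = 2
Change: index 0, 6 -> 32
gcd of the OTHER numbers (without index 0): gcd([14, 10]) = 2
New gcd = gcd(g_others, new_val) = gcd(2, 32) = 2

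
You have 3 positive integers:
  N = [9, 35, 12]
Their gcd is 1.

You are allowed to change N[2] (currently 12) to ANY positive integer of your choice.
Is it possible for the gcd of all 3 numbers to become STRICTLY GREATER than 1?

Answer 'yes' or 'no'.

Current gcd = 1
gcd of all OTHER numbers (without N[2]=12): gcd([9, 35]) = 1
The new gcd after any change is gcd(1, new_value).
This can be at most 1.
Since 1 = old gcd 1, the gcd can only stay the same or decrease.

Answer: no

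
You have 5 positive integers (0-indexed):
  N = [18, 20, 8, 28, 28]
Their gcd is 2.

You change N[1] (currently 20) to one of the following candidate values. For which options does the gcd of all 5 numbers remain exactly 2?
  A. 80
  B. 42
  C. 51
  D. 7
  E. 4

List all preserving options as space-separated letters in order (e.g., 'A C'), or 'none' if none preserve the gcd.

Old gcd = 2; gcd of others (without N[1]) = 2
New gcd for candidate v: gcd(2, v). Preserves old gcd iff gcd(2, v) = 2.
  Option A: v=80, gcd(2,80)=2 -> preserves
  Option B: v=42, gcd(2,42)=2 -> preserves
  Option C: v=51, gcd(2,51)=1 -> changes
  Option D: v=7, gcd(2,7)=1 -> changes
  Option E: v=4, gcd(2,4)=2 -> preserves

Answer: A B E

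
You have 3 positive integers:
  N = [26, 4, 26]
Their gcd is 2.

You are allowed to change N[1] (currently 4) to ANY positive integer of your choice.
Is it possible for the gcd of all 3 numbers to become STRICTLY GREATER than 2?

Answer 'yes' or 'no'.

Answer: yes

Derivation:
Current gcd = 2
gcd of all OTHER numbers (without N[1]=4): gcd([26, 26]) = 26
The new gcd after any change is gcd(26, new_value).
This can be at most 26.
Since 26 > old gcd 2, the gcd CAN increase (e.g., set N[1] = 26).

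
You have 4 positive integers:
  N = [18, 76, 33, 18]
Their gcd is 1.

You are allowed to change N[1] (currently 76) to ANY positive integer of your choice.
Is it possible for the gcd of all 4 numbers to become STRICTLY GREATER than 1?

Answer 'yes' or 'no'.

Current gcd = 1
gcd of all OTHER numbers (without N[1]=76): gcd([18, 33, 18]) = 3
The new gcd after any change is gcd(3, new_value).
This can be at most 3.
Since 3 > old gcd 1, the gcd CAN increase (e.g., set N[1] = 3).

Answer: yes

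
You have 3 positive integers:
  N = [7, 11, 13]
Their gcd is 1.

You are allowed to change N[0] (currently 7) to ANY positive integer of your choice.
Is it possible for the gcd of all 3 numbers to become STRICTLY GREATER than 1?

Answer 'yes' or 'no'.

Answer: no

Derivation:
Current gcd = 1
gcd of all OTHER numbers (without N[0]=7): gcd([11, 13]) = 1
The new gcd after any change is gcd(1, new_value).
This can be at most 1.
Since 1 = old gcd 1, the gcd can only stay the same or decrease.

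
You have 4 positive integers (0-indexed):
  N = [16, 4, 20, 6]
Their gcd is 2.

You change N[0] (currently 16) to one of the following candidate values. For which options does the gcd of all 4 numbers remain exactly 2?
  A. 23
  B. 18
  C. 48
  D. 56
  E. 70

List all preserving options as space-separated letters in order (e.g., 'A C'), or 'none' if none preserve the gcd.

Old gcd = 2; gcd of others (without N[0]) = 2
New gcd for candidate v: gcd(2, v). Preserves old gcd iff gcd(2, v) = 2.
  Option A: v=23, gcd(2,23)=1 -> changes
  Option B: v=18, gcd(2,18)=2 -> preserves
  Option C: v=48, gcd(2,48)=2 -> preserves
  Option D: v=56, gcd(2,56)=2 -> preserves
  Option E: v=70, gcd(2,70)=2 -> preserves

Answer: B C D E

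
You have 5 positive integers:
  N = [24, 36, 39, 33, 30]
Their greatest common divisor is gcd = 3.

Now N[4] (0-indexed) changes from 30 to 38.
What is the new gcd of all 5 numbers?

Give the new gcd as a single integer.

Answer: 1

Derivation:
Numbers: [24, 36, 39, 33, 30], gcd = 3
Change: index 4, 30 -> 38
gcd of the OTHER numbers (without index 4): gcd([24, 36, 39, 33]) = 3
New gcd = gcd(g_others, new_val) = gcd(3, 38) = 1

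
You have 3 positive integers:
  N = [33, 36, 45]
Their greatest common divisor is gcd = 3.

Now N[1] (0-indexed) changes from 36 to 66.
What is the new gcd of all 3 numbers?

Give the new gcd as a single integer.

Numbers: [33, 36, 45], gcd = 3
Change: index 1, 36 -> 66
gcd of the OTHER numbers (without index 1): gcd([33, 45]) = 3
New gcd = gcd(g_others, new_val) = gcd(3, 66) = 3

Answer: 3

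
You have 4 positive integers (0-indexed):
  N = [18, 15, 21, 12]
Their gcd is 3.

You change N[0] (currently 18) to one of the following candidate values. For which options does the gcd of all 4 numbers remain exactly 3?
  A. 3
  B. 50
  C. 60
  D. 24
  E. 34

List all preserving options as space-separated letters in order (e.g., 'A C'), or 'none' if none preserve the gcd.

Old gcd = 3; gcd of others (without N[0]) = 3
New gcd for candidate v: gcd(3, v). Preserves old gcd iff gcd(3, v) = 3.
  Option A: v=3, gcd(3,3)=3 -> preserves
  Option B: v=50, gcd(3,50)=1 -> changes
  Option C: v=60, gcd(3,60)=3 -> preserves
  Option D: v=24, gcd(3,24)=3 -> preserves
  Option E: v=34, gcd(3,34)=1 -> changes

Answer: A C D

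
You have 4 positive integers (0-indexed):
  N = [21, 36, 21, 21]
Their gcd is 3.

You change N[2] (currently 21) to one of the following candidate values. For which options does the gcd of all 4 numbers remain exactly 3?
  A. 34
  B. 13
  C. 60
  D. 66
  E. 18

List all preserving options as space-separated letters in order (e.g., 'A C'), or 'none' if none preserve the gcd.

Old gcd = 3; gcd of others (without N[2]) = 3
New gcd for candidate v: gcd(3, v). Preserves old gcd iff gcd(3, v) = 3.
  Option A: v=34, gcd(3,34)=1 -> changes
  Option B: v=13, gcd(3,13)=1 -> changes
  Option C: v=60, gcd(3,60)=3 -> preserves
  Option D: v=66, gcd(3,66)=3 -> preserves
  Option E: v=18, gcd(3,18)=3 -> preserves

Answer: C D E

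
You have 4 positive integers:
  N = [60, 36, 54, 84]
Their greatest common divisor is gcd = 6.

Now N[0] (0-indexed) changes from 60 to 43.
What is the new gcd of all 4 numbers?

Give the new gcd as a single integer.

Answer: 1

Derivation:
Numbers: [60, 36, 54, 84], gcd = 6
Change: index 0, 60 -> 43
gcd of the OTHER numbers (without index 0): gcd([36, 54, 84]) = 6
New gcd = gcd(g_others, new_val) = gcd(6, 43) = 1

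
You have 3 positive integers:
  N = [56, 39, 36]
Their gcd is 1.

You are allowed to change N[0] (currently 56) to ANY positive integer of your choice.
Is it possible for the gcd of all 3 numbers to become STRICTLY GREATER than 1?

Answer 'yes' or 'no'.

Current gcd = 1
gcd of all OTHER numbers (without N[0]=56): gcd([39, 36]) = 3
The new gcd after any change is gcd(3, new_value).
This can be at most 3.
Since 3 > old gcd 1, the gcd CAN increase (e.g., set N[0] = 3).

Answer: yes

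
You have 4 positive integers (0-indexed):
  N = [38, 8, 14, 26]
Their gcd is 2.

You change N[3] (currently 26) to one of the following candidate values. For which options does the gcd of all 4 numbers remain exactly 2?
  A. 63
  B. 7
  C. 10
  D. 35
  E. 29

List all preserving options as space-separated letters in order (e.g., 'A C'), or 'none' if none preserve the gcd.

Old gcd = 2; gcd of others (without N[3]) = 2
New gcd for candidate v: gcd(2, v). Preserves old gcd iff gcd(2, v) = 2.
  Option A: v=63, gcd(2,63)=1 -> changes
  Option B: v=7, gcd(2,7)=1 -> changes
  Option C: v=10, gcd(2,10)=2 -> preserves
  Option D: v=35, gcd(2,35)=1 -> changes
  Option E: v=29, gcd(2,29)=1 -> changes

Answer: C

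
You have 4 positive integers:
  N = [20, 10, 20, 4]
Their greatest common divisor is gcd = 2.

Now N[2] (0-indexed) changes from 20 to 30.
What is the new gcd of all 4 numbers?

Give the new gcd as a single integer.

Answer: 2

Derivation:
Numbers: [20, 10, 20, 4], gcd = 2
Change: index 2, 20 -> 30
gcd of the OTHER numbers (without index 2): gcd([20, 10, 4]) = 2
New gcd = gcd(g_others, new_val) = gcd(2, 30) = 2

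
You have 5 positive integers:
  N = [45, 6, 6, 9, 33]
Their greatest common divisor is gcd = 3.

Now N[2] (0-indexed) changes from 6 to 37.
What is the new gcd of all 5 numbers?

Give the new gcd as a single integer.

Answer: 1

Derivation:
Numbers: [45, 6, 6, 9, 33], gcd = 3
Change: index 2, 6 -> 37
gcd of the OTHER numbers (without index 2): gcd([45, 6, 9, 33]) = 3
New gcd = gcd(g_others, new_val) = gcd(3, 37) = 1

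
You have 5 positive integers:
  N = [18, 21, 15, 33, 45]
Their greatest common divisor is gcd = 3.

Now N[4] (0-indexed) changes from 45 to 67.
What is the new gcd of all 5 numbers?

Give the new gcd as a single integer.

Numbers: [18, 21, 15, 33, 45], gcd = 3
Change: index 4, 45 -> 67
gcd of the OTHER numbers (without index 4): gcd([18, 21, 15, 33]) = 3
New gcd = gcd(g_others, new_val) = gcd(3, 67) = 1

Answer: 1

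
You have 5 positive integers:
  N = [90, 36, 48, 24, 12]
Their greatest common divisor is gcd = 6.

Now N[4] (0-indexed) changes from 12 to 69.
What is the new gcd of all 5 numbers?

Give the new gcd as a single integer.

Numbers: [90, 36, 48, 24, 12], gcd = 6
Change: index 4, 12 -> 69
gcd of the OTHER numbers (without index 4): gcd([90, 36, 48, 24]) = 6
New gcd = gcd(g_others, new_val) = gcd(6, 69) = 3

Answer: 3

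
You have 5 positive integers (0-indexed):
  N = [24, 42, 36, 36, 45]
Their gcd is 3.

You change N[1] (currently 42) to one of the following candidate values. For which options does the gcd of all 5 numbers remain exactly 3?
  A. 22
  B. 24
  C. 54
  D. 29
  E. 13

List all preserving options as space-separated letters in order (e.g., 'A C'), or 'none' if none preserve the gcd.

Answer: B C

Derivation:
Old gcd = 3; gcd of others (without N[1]) = 3
New gcd for candidate v: gcd(3, v). Preserves old gcd iff gcd(3, v) = 3.
  Option A: v=22, gcd(3,22)=1 -> changes
  Option B: v=24, gcd(3,24)=3 -> preserves
  Option C: v=54, gcd(3,54)=3 -> preserves
  Option D: v=29, gcd(3,29)=1 -> changes
  Option E: v=13, gcd(3,13)=1 -> changes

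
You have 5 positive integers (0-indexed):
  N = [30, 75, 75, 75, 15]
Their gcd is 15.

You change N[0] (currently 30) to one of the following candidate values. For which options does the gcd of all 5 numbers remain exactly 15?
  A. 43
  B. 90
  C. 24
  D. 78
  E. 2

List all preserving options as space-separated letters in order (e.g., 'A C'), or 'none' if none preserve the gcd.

Answer: B

Derivation:
Old gcd = 15; gcd of others (without N[0]) = 15
New gcd for candidate v: gcd(15, v). Preserves old gcd iff gcd(15, v) = 15.
  Option A: v=43, gcd(15,43)=1 -> changes
  Option B: v=90, gcd(15,90)=15 -> preserves
  Option C: v=24, gcd(15,24)=3 -> changes
  Option D: v=78, gcd(15,78)=3 -> changes
  Option E: v=2, gcd(15,2)=1 -> changes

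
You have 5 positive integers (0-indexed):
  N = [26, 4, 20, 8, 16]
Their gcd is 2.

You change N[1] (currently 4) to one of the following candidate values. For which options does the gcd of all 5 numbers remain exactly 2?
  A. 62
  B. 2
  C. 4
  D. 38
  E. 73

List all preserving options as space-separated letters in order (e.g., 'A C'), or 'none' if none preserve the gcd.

Answer: A B C D

Derivation:
Old gcd = 2; gcd of others (without N[1]) = 2
New gcd for candidate v: gcd(2, v). Preserves old gcd iff gcd(2, v) = 2.
  Option A: v=62, gcd(2,62)=2 -> preserves
  Option B: v=2, gcd(2,2)=2 -> preserves
  Option C: v=4, gcd(2,4)=2 -> preserves
  Option D: v=38, gcd(2,38)=2 -> preserves
  Option E: v=73, gcd(2,73)=1 -> changes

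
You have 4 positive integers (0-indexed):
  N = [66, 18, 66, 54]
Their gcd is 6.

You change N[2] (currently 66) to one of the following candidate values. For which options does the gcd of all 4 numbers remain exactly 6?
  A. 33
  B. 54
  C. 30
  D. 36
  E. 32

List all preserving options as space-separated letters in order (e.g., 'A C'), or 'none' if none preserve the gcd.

Old gcd = 6; gcd of others (without N[2]) = 6
New gcd for candidate v: gcd(6, v). Preserves old gcd iff gcd(6, v) = 6.
  Option A: v=33, gcd(6,33)=3 -> changes
  Option B: v=54, gcd(6,54)=6 -> preserves
  Option C: v=30, gcd(6,30)=6 -> preserves
  Option D: v=36, gcd(6,36)=6 -> preserves
  Option E: v=32, gcd(6,32)=2 -> changes

Answer: B C D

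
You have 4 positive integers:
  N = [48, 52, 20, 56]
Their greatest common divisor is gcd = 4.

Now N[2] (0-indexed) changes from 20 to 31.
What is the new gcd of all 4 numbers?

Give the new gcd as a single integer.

Answer: 1

Derivation:
Numbers: [48, 52, 20, 56], gcd = 4
Change: index 2, 20 -> 31
gcd of the OTHER numbers (without index 2): gcd([48, 52, 56]) = 4
New gcd = gcd(g_others, new_val) = gcd(4, 31) = 1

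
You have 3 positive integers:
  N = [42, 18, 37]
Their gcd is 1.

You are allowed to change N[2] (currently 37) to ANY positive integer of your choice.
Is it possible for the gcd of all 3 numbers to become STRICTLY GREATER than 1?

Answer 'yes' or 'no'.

Answer: yes

Derivation:
Current gcd = 1
gcd of all OTHER numbers (without N[2]=37): gcd([42, 18]) = 6
The new gcd after any change is gcd(6, new_value).
This can be at most 6.
Since 6 > old gcd 1, the gcd CAN increase (e.g., set N[2] = 6).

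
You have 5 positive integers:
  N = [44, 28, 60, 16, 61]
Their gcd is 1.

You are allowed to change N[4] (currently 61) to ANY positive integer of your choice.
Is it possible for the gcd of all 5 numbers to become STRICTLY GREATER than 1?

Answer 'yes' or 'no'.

Answer: yes

Derivation:
Current gcd = 1
gcd of all OTHER numbers (without N[4]=61): gcd([44, 28, 60, 16]) = 4
The new gcd after any change is gcd(4, new_value).
This can be at most 4.
Since 4 > old gcd 1, the gcd CAN increase (e.g., set N[4] = 4).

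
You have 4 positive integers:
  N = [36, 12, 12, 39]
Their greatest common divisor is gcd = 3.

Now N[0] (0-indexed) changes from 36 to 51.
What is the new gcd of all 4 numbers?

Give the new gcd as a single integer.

Answer: 3

Derivation:
Numbers: [36, 12, 12, 39], gcd = 3
Change: index 0, 36 -> 51
gcd of the OTHER numbers (without index 0): gcd([12, 12, 39]) = 3
New gcd = gcd(g_others, new_val) = gcd(3, 51) = 3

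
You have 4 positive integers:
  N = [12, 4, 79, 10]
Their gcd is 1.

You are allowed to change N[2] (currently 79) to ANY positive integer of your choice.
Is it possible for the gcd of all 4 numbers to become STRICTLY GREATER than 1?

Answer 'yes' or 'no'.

Current gcd = 1
gcd of all OTHER numbers (without N[2]=79): gcd([12, 4, 10]) = 2
The new gcd after any change is gcd(2, new_value).
This can be at most 2.
Since 2 > old gcd 1, the gcd CAN increase (e.g., set N[2] = 2).

Answer: yes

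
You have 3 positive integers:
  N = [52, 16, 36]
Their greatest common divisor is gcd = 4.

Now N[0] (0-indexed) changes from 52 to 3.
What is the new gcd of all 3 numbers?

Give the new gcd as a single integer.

Answer: 1

Derivation:
Numbers: [52, 16, 36], gcd = 4
Change: index 0, 52 -> 3
gcd of the OTHER numbers (without index 0): gcd([16, 36]) = 4
New gcd = gcd(g_others, new_val) = gcd(4, 3) = 1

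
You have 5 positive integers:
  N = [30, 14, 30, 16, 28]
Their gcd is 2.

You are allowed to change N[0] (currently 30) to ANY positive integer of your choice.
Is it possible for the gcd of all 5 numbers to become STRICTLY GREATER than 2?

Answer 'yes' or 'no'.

Current gcd = 2
gcd of all OTHER numbers (without N[0]=30): gcd([14, 30, 16, 28]) = 2
The new gcd after any change is gcd(2, new_value).
This can be at most 2.
Since 2 = old gcd 2, the gcd can only stay the same or decrease.

Answer: no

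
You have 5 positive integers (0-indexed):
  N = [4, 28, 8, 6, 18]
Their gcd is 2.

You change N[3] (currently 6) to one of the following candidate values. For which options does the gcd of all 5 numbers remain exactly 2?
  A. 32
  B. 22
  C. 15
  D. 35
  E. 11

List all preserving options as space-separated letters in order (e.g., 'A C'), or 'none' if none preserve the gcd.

Old gcd = 2; gcd of others (without N[3]) = 2
New gcd for candidate v: gcd(2, v). Preserves old gcd iff gcd(2, v) = 2.
  Option A: v=32, gcd(2,32)=2 -> preserves
  Option B: v=22, gcd(2,22)=2 -> preserves
  Option C: v=15, gcd(2,15)=1 -> changes
  Option D: v=35, gcd(2,35)=1 -> changes
  Option E: v=11, gcd(2,11)=1 -> changes

Answer: A B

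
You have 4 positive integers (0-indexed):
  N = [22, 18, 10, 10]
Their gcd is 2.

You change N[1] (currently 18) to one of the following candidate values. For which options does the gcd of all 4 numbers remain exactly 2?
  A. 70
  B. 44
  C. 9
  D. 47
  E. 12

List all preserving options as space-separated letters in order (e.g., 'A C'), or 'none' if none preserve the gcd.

Old gcd = 2; gcd of others (without N[1]) = 2
New gcd for candidate v: gcd(2, v). Preserves old gcd iff gcd(2, v) = 2.
  Option A: v=70, gcd(2,70)=2 -> preserves
  Option B: v=44, gcd(2,44)=2 -> preserves
  Option C: v=9, gcd(2,9)=1 -> changes
  Option D: v=47, gcd(2,47)=1 -> changes
  Option E: v=12, gcd(2,12)=2 -> preserves

Answer: A B E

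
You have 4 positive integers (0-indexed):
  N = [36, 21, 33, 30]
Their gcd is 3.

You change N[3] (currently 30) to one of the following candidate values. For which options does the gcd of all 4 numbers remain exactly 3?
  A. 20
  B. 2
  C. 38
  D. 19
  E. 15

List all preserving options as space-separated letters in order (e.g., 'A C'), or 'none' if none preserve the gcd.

Old gcd = 3; gcd of others (without N[3]) = 3
New gcd for candidate v: gcd(3, v). Preserves old gcd iff gcd(3, v) = 3.
  Option A: v=20, gcd(3,20)=1 -> changes
  Option B: v=2, gcd(3,2)=1 -> changes
  Option C: v=38, gcd(3,38)=1 -> changes
  Option D: v=19, gcd(3,19)=1 -> changes
  Option E: v=15, gcd(3,15)=3 -> preserves

Answer: E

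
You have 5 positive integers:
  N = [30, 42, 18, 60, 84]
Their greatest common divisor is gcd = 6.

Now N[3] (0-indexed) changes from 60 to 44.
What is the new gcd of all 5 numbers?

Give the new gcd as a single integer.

Numbers: [30, 42, 18, 60, 84], gcd = 6
Change: index 3, 60 -> 44
gcd of the OTHER numbers (without index 3): gcd([30, 42, 18, 84]) = 6
New gcd = gcd(g_others, new_val) = gcd(6, 44) = 2

Answer: 2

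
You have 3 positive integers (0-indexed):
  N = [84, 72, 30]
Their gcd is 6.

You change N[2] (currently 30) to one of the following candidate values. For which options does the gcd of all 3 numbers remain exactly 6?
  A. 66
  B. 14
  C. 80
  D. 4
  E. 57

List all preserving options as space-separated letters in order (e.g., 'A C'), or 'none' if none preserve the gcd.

Answer: A

Derivation:
Old gcd = 6; gcd of others (without N[2]) = 12
New gcd for candidate v: gcd(12, v). Preserves old gcd iff gcd(12, v) = 6.
  Option A: v=66, gcd(12,66)=6 -> preserves
  Option B: v=14, gcd(12,14)=2 -> changes
  Option C: v=80, gcd(12,80)=4 -> changes
  Option D: v=4, gcd(12,4)=4 -> changes
  Option E: v=57, gcd(12,57)=3 -> changes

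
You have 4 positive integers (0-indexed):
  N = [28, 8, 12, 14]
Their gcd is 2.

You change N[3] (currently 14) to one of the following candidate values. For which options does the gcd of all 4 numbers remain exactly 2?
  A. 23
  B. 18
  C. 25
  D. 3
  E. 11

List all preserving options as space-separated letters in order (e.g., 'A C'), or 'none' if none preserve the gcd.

Answer: B

Derivation:
Old gcd = 2; gcd of others (without N[3]) = 4
New gcd for candidate v: gcd(4, v). Preserves old gcd iff gcd(4, v) = 2.
  Option A: v=23, gcd(4,23)=1 -> changes
  Option B: v=18, gcd(4,18)=2 -> preserves
  Option C: v=25, gcd(4,25)=1 -> changes
  Option D: v=3, gcd(4,3)=1 -> changes
  Option E: v=11, gcd(4,11)=1 -> changes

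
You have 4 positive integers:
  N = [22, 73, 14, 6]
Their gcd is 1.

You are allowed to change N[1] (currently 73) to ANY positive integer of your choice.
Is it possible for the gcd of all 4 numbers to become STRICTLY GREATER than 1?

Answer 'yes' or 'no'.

Current gcd = 1
gcd of all OTHER numbers (without N[1]=73): gcd([22, 14, 6]) = 2
The new gcd after any change is gcd(2, new_value).
This can be at most 2.
Since 2 > old gcd 1, the gcd CAN increase (e.g., set N[1] = 2).

Answer: yes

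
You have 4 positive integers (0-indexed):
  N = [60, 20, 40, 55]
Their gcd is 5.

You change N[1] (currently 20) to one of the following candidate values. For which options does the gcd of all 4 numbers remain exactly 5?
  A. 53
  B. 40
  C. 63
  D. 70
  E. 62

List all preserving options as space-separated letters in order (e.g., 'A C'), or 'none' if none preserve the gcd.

Answer: B D

Derivation:
Old gcd = 5; gcd of others (without N[1]) = 5
New gcd for candidate v: gcd(5, v). Preserves old gcd iff gcd(5, v) = 5.
  Option A: v=53, gcd(5,53)=1 -> changes
  Option B: v=40, gcd(5,40)=5 -> preserves
  Option C: v=63, gcd(5,63)=1 -> changes
  Option D: v=70, gcd(5,70)=5 -> preserves
  Option E: v=62, gcd(5,62)=1 -> changes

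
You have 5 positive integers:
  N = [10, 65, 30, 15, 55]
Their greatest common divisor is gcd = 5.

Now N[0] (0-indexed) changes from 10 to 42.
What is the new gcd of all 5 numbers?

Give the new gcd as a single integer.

Numbers: [10, 65, 30, 15, 55], gcd = 5
Change: index 0, 10 -> 42
gcd of the OTHER numbers (without index 0): gcd([65, 30, 15, 55]) = 5
New gcd = gcd(g_others, new_val) = gcd(5, 42) = 1

Answer: 1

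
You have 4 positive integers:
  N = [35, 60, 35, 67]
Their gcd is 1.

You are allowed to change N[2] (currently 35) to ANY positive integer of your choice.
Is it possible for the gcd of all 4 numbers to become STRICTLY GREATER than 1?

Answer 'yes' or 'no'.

Answer: no

Derivation:
Current gcd = 1
gcd of all OTHER numbers (without N[2]=35): gcd([35, 60, 67]) = 1
The new gcd after any change is gcd(1, new_value).
This can be at most 1.
Since 1 = old gcd 1, the gcd can only stay the same or decrease.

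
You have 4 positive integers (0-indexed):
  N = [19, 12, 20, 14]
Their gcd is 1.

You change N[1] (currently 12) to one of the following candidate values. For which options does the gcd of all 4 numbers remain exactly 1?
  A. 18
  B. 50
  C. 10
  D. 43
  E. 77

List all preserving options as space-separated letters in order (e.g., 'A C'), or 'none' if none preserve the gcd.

Old gcd = 1; gcd of others (without N[1]) = 1
New gcd for candidate v: gcd(1, v). Preserves old gcd iff gcd(1, v) = 1.
  Option A: v=18, gcd(1,18)=1 -> preserves
  Option B: v=50, gcd(1,50)=1 -> preserves
  Option C: v=10, gcd(1,10)=1 -> preserves
  Option D: v=43, gcd(1,43)=1 -> preserves
  Option E: v=77, gcd(1,77)=1 -> preserves

Answer: A B C D E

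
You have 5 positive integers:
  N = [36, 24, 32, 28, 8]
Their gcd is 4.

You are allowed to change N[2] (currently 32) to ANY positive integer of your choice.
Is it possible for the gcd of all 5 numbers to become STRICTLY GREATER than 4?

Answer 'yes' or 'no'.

Current gcd = 4
gcd of all OTHER numbers (without N[2]=32): gcd([36, 24, 28, 8]) = 4
The new gcd after any change is gcd(4, new_value).
This can be at most 4.
Since 4 = old gcd 4, the gcd can only stay the same or decrease.

Answer: no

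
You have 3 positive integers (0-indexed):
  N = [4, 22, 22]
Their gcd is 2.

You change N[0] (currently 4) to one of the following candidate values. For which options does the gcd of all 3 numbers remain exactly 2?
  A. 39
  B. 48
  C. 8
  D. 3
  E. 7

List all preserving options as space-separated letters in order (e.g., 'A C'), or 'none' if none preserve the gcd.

Old gcd = 2; gcd of others (without N[0]) = 22
New gcd for candidate v: gcd(22, v). Preserves old gcd iff gcd(22, v) = 2.
  Option A: v=39, gcd(22,39)=1 -> changes
  Option B: v=48, gcd(22,48)=2 -> preserves
  Option C: v=8, gcd(22,8)=2 -> preserves
  Option D: v=3, gcd(22,3)=1 -> changes
  Option E: v=7, gcd(22,7)=1 -> changes

Answer: B C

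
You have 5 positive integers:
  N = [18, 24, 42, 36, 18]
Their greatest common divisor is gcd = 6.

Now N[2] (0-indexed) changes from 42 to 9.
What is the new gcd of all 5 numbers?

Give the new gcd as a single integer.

Answer: 3

Derivation:
Numbers: [18, 24, 42, 36, 18], gcd = 6
Change: index 2, 42 -> 9
gcd of the OTHER numbers (without index 2): gcd([18, 24, 36, 18]) = 6
New gcd = gcd(g_others, new_val) = gcd(6, 9) = 3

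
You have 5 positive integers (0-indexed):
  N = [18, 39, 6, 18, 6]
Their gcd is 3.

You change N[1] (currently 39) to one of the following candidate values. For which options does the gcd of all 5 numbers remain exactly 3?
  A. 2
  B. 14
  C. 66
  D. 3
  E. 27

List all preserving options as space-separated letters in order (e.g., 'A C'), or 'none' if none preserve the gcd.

Answer: D E

Derivation:
Old gcd = 3; gcd of others (without N[1]) = 6
New gcd for candidate v: gcd(6, v). Preserves old gcd iff gcd(6, v) = 3.
  Option A: v=2, gcd(6,2)=2 -> changes
  Option B: v=14, gcd(6,14)=2 -> changes
  Option C: v=66, gcd(6,66)=6 -> changes
  Option D: v=3, gcd(6,3)=3 -> preserves
  Option E: v=27, gcd(6,27)=3 -> preserves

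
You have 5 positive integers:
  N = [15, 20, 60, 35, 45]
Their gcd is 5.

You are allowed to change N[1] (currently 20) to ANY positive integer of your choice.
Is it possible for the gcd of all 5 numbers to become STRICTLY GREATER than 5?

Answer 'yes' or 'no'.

Current gcd = 5
gcd of all OTHER numbers (without N[1]=20): gcd([15, 60, 35, 45]) = 5
The new gcd after any change is gcd(5, new_value).
This can be at most 5.
Since 5 = old gcd 5, the gcd can only stay the same or decrease.

Answer: no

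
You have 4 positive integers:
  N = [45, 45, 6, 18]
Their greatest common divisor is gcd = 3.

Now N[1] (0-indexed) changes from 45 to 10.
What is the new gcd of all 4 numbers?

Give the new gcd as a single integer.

Numbers: [45, 45, 6, 18], gcd = 3
Change: index 1, 45 -> 10
gcd of the OTHER numbers (without index 1): gcd([45, 6, 18]) = 3
New gcd = gcd(g_others, new_val) = gcd(3, 10) = 1

Answer: 1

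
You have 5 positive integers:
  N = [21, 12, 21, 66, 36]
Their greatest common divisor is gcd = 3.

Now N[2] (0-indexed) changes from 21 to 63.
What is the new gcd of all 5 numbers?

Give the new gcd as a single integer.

Answer: 3

Derivation:
Numbers: [21, 12, 21, 66, 36], gcd = 3
Change: index 2, 21 -> 63
gcd of the OTHER numbers (without index 2): gcd([21, 12, 66, 36]) = 3
New gcd = gcd(g_others, new_val) = gcd(3, 63) = 3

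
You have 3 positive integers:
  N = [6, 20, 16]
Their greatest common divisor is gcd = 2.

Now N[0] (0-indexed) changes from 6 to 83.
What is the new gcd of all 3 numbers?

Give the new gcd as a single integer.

Answer: 1

Derivation:
Numbers: [6, 20, 16], gcd = 2
Change: index 0, 6 -> 83
gcd of the OTHER numbers (without index 0): gcd([20, 16]) = 4
New gcd = gcd(g_others, new_val) = gcd(4, 83) = 1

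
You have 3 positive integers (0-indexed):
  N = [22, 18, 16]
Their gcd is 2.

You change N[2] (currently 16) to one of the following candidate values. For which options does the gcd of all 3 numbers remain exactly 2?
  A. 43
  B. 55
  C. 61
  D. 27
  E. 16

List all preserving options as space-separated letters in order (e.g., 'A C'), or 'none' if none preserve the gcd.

Old gcd = 2; gcd of others (without N[2]) = 2
New gcd for candidate v: gcd(2, v). Preserves old gcd iff gcd(2, v) = 2.
  Option A: v=43, gcd(2,43)=1 -> changes
  Option B: v=55, gcd(2,55)=1 -> changes
  Option C: v=61, gcd(2,61)=1 -> changes
  Option D: v=27, gcd(2,27)=1 -> changes
  Option E: v=16, gcd(2,16)=2 -> preserves

Answer: E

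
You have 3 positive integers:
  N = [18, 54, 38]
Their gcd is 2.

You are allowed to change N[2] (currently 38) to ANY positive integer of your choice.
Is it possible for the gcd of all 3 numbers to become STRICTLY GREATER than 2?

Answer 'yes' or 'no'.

Current gcd = 2
gcd of all OTHER numbers (without N[2]=38): gcd([18, 54]) = 18
The new gcd after any change is gcd(18, new_value).
This can be at most 18.
Since 18 > old gcd 2, the gcd CAN increase (e.g., set N[2] = 18).

Answer: yes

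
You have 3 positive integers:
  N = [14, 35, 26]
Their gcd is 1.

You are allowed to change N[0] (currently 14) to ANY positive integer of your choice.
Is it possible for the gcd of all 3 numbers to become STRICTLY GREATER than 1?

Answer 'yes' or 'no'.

Answer: no

Derivation:
Current gcd = 1
gcd of all OTHER numbers (without N[0]=14): gcd([35, 26]) = 1
The new gcd after any change is gcd(1, new_value).
This can be at most 1.
Since 1 = old gcd 1, the gcd can only stay the same or decrease.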